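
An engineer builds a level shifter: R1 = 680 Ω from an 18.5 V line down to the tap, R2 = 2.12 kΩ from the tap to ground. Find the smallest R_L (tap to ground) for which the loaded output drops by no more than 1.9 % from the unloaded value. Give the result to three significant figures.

Output resistance R_th = R1‖R2 = (680 × 2120)/2800 = 514.9 Ω.
The fractional drop is R_th/(R_th + R_L); requiring this ≤ 0.0190 gives R_L ≥ R_th(1/0.0190 − 1) = 514.9 × 51.63 = 26.6 kΩ.

R_L(min) ≈ 26.6 kΩ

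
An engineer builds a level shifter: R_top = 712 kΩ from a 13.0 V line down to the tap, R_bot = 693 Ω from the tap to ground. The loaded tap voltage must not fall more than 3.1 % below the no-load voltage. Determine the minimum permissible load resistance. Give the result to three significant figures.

R_L(min) ≈ 21.6 kΩ

Output resistance R_th = R_top‖R_bot = (712000 × 693)/712700 = 692.3 Ω.
The fractional drop is R_th/(R_th + R_L); requiring this ≤ 0.0310 gives R_L ≥ R_th(1/0.0310 − 1) = 692.3 × 31.26 = 21.6 kΩ.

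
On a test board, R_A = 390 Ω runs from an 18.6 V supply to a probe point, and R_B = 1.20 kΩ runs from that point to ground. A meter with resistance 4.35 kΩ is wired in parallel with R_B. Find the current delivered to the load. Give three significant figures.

I_L ≈ 3.02 mA

R_B‖R_L = 940.5 Ω; V_out = 18.6 × 940.5/1331 = 13.15 V.
I_L = V_out / R_L = 13.15 / 4.35 kΩ = 3.02 mA.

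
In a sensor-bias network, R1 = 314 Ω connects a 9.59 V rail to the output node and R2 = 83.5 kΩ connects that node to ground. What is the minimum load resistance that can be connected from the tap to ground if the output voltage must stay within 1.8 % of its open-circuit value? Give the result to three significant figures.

Output resistance R_th = R1‖R2 = (314 × 83500)/83810 = 312.8 Ω.
The fractional drop is R_th/(R_th + R_L); requiring this ≤ 0.0180 gives R_L ≥ R_th(1/0.0180 − 1) = 312.8 × 54.56 = 17.1 kΩ.

R_L(min) ≈ 17.1 kΩ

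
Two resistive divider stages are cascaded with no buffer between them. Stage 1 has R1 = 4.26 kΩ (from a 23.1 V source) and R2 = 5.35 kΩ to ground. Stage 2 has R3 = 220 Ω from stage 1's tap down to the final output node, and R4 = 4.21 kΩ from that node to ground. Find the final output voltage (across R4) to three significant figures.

Stage 2 presents R3+R4 = 4430 Ω as a load on stage 1's tap.
Stage 1's lower leg becomes R2‖(R3+R4) = 2423 Ω, so V_mid = 23.1 × 2423/6683 = 8.376 V.
Stage 2 is itself unloaded: V_out = V_mid × R4/(R3+R4) = 8.376 × 4210/4430 = 7.96 V.

V_out ≈ 7.96 V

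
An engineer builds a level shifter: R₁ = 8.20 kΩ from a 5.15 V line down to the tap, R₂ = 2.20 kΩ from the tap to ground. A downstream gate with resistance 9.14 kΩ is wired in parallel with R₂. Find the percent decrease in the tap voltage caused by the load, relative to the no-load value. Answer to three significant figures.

Unloaded V = 5.15 × 2.20/10.40 = 1.089 V.
Loaded: R₂‖R_L = 1.773 kΩ, giving V = 5.15 × 1.773/9.973 = 0.9156 V.
Drop = (1.089 − 0.9156) / 1.089 = 16.0 %.

16.0 %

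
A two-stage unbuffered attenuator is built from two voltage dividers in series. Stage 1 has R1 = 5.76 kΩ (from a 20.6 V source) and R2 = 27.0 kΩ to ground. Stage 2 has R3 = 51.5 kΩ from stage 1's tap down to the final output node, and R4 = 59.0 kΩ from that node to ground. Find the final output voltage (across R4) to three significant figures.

V_out ≈ 8.69 V

Stage 2 presents R3+R4 = 110.5 kΩ as a load on stage 1's tap.
Stage 1's lower leg becomes R2‖(R3+R4) = 21.70 kΩ, so V_mid = 20.6 × 21.70/27.46 = 16.28 V.
Stage 2 is itself unloaded: V_out = V_mid × R4/(R3+R4) = 16.28 × 59.0/110.5 = 8.69 V.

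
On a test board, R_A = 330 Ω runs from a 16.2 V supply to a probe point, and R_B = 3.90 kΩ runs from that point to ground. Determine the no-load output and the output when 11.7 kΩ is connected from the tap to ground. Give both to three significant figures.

Unloaded: 14.9 V; loaded: 14.6 V

Open-circuit: V = 16.2 × 3900/(330 + 3900) = 14.9 V.
With the load, R_B becomes R_B‖R_L = 2925 Ω, so V = 16.2 × 2925/3255 = 14.6 V.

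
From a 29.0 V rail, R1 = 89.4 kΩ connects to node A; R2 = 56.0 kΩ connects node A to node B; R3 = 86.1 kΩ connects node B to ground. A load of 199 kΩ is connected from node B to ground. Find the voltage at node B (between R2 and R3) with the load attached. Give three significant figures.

At node B, R3 is in parallel with the load: R3‖R_L = 60.10 kΩ.
Below node A the resistance is R2 + (R3‖R_L) = 116.1 kΩ, so V_A = 29.0 × 116.1/205.5 = 16.38 V.
Then V_B = V_A × (R3‖R_L)/(R2 + R3‖R_L) = 16.38 × 60.10/116.1 = 8.48 V.

V ≈ 8.48 V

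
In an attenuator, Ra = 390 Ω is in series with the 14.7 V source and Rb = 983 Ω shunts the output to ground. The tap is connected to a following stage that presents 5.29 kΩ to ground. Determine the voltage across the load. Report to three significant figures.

The load sits in parallel with Rb: Rb‖R_L = (983 × 5290) / (983 + 5290) = 829.0 Ω.
V_out = 14.7 × 829.0 / (390 + 829.0) = 14.7 × 829.0/1219 = 10.0 V.
(Unloaded it would have been 10.5 V.)

V_out ≈ 10.0 V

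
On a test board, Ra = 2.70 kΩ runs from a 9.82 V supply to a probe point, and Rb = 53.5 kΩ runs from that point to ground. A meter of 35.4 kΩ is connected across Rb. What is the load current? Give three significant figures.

Rb‖R_L = 21.30 kΩ; V_out = 9.82 × 21.30/24.00 = 8.715 V.
I_L = V_out / R_L = 8.715 / 35.4 kΩ = 0.246 mA.

I_L ≈ 0.246 mA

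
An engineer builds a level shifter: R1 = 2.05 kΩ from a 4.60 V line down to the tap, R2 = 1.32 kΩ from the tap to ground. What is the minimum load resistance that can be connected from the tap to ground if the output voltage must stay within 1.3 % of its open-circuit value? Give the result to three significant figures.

Output resistance R_th = R1‖R2 = (2050 × 1320)/3370 = 803.0 Ω.
The fractional drop is R_th/(R_th + R_L); requiring this ≤ 0.0130 gives R_L ≥ R_th(1/0.0130 − 1) = 803.0 × 75.92 = 61.0 kΩ.

R_L(min) ≈ 61.0 kΩ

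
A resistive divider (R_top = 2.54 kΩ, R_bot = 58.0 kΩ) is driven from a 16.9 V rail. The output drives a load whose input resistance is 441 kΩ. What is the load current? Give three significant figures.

R_bot‖R_L = 51.26 kΩ; V_out = 16.9 × 51.26/53.80 = 16.10 V.
I_L = V_out / R_L = 16.10 / 441 kΩ = 0.0365 mA.

I_L ≈ 0.0365 mA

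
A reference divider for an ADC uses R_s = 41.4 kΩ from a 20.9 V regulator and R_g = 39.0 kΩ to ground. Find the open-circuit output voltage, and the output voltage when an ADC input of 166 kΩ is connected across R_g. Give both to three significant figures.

Unloaded: 10.1 V; loaded: 9.04 V

Open-circuit: V = 20.9 × 39.0/(41.4 + 39.0) = 10.1 V.
With the load, R_g becomes R_g‖R_L = 31.58 kΩ, so V = 20.9 × 31.58/72.98 = 9.04 V.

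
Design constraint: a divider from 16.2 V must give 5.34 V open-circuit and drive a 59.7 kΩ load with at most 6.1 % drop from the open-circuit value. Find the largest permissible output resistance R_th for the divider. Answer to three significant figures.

R_th ≤ 3.88 kΩ

Loading drop = R_th/(R_th + R_L) ≤ 0.0610, so R_th ≤ R_L · ε/(1−ε) = 59.7 kΩ × 0.0610/0.9390 = 3.88 kΩ.
(Any R1, R2 with R2/(R1+R2) = 0.330 and R1‖R2 ≤ 3.88 kΩ will meet the spec.)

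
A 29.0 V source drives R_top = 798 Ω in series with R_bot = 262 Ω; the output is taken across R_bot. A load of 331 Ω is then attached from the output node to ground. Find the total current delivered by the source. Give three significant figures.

I ≈ 30.7 mA

R_bot‖R_L = 146.2 Ω, so the source sees R_top + R_bot‖R_L = 944.2 Ω.
I = 29.0 V / 944.2 Ω = 30.7 mA.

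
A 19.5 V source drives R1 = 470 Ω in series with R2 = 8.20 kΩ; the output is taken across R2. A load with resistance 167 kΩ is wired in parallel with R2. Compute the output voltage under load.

V_out ≈ 18.4 V

The load sits in parallel with R2: R2‖R_L = (8200 × 167000) / (8200 + 167000) = 7816 Ω.
V_out = 19.5 × 7816 / (470 + 7816) = 19.5 × 7816/8286 = 18.4 V.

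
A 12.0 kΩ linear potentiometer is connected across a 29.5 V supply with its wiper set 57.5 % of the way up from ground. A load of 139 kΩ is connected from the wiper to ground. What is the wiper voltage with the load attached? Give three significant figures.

The wiper splits the pot into (1−α)R = 5.100 kΩ above and αR = 6.900 kΩ below.
Lower section ‖ load = 6.574 kΩ.
V_wiper = 29.5 × 6.574/(5.100 + 6.574) = 16.6 V.

V ≈ 16.6 V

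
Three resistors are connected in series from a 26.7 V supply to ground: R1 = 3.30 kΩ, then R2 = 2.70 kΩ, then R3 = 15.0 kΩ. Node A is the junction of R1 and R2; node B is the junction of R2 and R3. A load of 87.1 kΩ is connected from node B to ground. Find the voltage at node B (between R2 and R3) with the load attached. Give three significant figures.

V ≈ 18.2 V

At node B, R3 is in parallel with the load: R3‖R_L = 12.80 kΩ.
Below node A the resistance is R2 + (R3‖R_L) = 15.50 kΩ, so V_A = 26.7 × 15.50/18.80 = 22.01 V.
Then V_B = V_A × (R3‖R_L)/(R2 + R3‖R_L) = 22.01 × 12.80/15.50 = 18.2 V.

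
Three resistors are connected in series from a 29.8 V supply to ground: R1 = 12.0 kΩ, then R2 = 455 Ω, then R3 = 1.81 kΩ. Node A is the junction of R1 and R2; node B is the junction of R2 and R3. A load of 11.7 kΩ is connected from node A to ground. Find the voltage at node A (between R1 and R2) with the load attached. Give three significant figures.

V ≈ 4.07 V

Below node A the series string R2+R3 = 2265 Ω sits in parallel with the 11700 Ω load: 1898 Ω.
V_A = 29.8 × 1898/(12000 + 1898) = 4.07 V.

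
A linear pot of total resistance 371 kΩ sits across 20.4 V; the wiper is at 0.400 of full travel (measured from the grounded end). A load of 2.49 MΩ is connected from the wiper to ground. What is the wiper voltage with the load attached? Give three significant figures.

The wiper splits the pot into (1−α)R = 222.6 kΩ above and αR = 148.4 kΩ below.
Lower section ‖ load = 140.1 kΩ.
V_wiper = 20.4 × 140.1/(222.6 + 140.1) = 7.88 V.

V ≈ 7.88 V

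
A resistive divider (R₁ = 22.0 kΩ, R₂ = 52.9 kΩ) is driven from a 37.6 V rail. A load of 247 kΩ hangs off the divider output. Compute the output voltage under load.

The load sits in parallel with R₂: R₂‖R_L = (52.9 × 247) / (52.9 + 247) = 43.57 kΩ.
V_out = 37.6 × 43.57 / (22.0 + 43.57) = 37.6 × 43.57/65.57 = 25.0 V.

V_out ≈ 25.0 V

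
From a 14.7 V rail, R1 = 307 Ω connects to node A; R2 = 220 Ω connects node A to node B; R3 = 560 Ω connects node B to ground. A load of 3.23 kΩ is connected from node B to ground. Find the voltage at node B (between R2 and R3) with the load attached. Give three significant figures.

V ≈ 6.99 V

At node B, R3 is in parallel with the load: R3‖R_L = 477.3 Ω.
Below node A the resistance is R2 + (R3‖R_L) = 697.3 Ω, so V_A = 14.7 × 697.3/1004 = 10.21 V.
Then V_B = V_A × (R3‖R_L)/(R2 + R3‖R_L) = 10.21 × 477.3/697.3 = 6.99 V.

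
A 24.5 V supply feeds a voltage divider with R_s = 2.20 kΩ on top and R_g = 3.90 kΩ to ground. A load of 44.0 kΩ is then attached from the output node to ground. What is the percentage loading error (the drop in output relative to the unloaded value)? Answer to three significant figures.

The divider's output (Thévenin) resistance is R_s‖R_g = 1.407 kΩ.
Fractional drop under load = R_th/(R_th + R_L) = 1.407 / (1.407 + 44.0) = 0.03098.
So the output falls by 3.10 %.

3.10 %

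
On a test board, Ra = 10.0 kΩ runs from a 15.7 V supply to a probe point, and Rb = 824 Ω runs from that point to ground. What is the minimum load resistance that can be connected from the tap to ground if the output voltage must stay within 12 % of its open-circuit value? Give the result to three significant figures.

Output resistance R_th = Ra‖Rb = (10000 × 824)/10820 = 761.3 Ω.
The fractional drop is R_th/(R_th + R_L); requiring this ≤ 0.120 gives R_L ≥ R_th(1/0.120 − 1) = 761.3 × 7.333 = 5.58 kΩ.

R_L(min) ≈ 5.58 kΩ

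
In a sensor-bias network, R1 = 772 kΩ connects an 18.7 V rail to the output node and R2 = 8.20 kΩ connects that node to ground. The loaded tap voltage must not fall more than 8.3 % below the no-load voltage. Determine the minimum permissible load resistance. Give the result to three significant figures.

R_L(min) ≈ 89.6 kΩ

Output resistance R_th = R1‖R2 = (772 × 8.20)/780.2 = 8.114 kΩ.
The fractional drop is R_th/(R_th + R_L); requiring this ≤ 0.0830 gives R_L ≥ R_th(1/0.0830 − 1) = 8.114 × 11.05 = 89.6 kΩ.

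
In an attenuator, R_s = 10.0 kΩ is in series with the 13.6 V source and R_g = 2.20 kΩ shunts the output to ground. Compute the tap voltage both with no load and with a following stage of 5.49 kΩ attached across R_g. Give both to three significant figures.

Unloaded: 2.45 V; loaded: 1.85 V

Open-circuit: V = 13.6 × 2.20/(10.0 + 2.20) = 2.45 V.
With the load, R_g becomes R_g‖R_L = 1.571 kΩ, so V = 13.6 × 1.571/11.57 = 1.85 V.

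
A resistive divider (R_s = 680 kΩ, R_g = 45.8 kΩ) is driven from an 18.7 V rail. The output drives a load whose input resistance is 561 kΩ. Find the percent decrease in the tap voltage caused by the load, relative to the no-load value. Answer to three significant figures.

7.11 %

The divider's output (Thévenin) resistance is R_s‖R_g = 42.91 kΩ.
Fractional drop under load = R_th/(R_th + R_L) = 42.91 / (42.91 + 561) = 0.07105.
So the output falls by 7.11 %.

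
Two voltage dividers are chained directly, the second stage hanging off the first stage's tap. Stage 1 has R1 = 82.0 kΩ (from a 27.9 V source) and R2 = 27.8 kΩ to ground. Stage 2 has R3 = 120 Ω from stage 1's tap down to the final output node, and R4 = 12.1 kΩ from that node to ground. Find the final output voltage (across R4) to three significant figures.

V_out ≈ 2.59 V

Stage 2 presents R3+R4 = 12220 Ω as a load on stage 1's tap.
Stage 1's lower leg becomes R2‖(R3+R4) = 8489 Ω, so V_mid = 27.9 × 8489/90490 = 2.617 V.
Stage 2 is itself unloaded: V_out = V_mid × R4/(R3+R4) = 2.617 × 12100/12220 = 2.59 V.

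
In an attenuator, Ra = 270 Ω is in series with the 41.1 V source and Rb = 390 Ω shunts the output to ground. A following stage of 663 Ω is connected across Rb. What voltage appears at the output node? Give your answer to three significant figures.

The load sits in parallel with Rb: Rb‖R_L = (390 × 663) / (390 + 663) = 245.6 Ω.
V_out = 41.1 × 245.6 / (270 + 245.6) = 41.1 × 245.6/515.6 = 19.6 V.
(Unloaded it would have been 24.3 V.)

V_out ≈ 19.6 V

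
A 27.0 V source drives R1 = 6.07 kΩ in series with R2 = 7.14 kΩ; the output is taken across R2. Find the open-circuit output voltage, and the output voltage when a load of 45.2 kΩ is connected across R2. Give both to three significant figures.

Open-circuit: V = 27.0 × 7.14/(6.07 + 7.14) = 14.6 V.
With the load, R2 becomes R2‖R_L = 6.166 kΩ, so V = 27.0 × 6.166/12.24 = 13.6 V.

Unloaded: 14.6 V; loaded: 13.6 V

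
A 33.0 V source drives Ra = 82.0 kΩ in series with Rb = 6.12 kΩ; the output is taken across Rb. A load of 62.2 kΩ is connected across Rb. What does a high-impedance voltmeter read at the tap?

V_out ≈ 2.10 V

The load sits in parallel with Rb: Rb‖R_L = (6.12 × 62.2) / (6.12 + 62.2) = 5.572 kΩ.
V_out = 33.0 × 5.572 / (82.0 + 5.572) = 33.0 × 5.572/87.57 = 2.10 V.
(Unloaded it would have been 2.29 V.)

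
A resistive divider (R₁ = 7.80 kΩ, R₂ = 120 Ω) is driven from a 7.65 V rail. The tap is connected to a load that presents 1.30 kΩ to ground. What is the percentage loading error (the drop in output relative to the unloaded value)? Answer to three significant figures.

8.33 %

Unloaded V = 7.65 × 120/7920 = 0.11591 V.
Loaded: R₂‖R_L = 109.9 Ω, giving V = 7.65 × 109.9/7910 = 0.10625 V.
Drop = (0.11591 − 0.10625) / 0.11591 = 8.33 %.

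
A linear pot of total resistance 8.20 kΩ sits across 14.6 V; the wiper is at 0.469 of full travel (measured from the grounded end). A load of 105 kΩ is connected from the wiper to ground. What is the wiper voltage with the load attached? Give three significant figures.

V ≈ 6.72 V

The wiper splits the pot into (1−α)R = 4.354 kΩ above and αR = 3.846 kΩ below.
Lower section ‖ load = 3.710 kΩ.
V_wiper = 14.6 × 3.710/(4.354 + 3.710) = 6.72 V.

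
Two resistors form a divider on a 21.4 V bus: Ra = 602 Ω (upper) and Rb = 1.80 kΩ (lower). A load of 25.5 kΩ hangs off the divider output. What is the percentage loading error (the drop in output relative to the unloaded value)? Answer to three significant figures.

The divider's output (Thévenin) resistance is Ra‖Rb = 451.1 Ω.
Fractional drop under load = R_th/(R_th + R_L) = 451.1 / (451.1 + 25500) = 0.01738.
So the output falls by 1.74 %.

1.74 %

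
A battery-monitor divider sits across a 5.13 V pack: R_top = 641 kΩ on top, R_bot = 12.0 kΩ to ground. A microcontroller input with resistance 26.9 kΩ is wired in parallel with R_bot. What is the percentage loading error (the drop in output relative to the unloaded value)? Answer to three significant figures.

30.5 %

Unloaded V = 5.13 × 12.0/653.0 = 0.09427 V.
Loaded: R_bot‖R_L = 8.298 kΩ, giving V = 5.13 × 8.298/649.3 = 0.06556 V.
Drop = (0.09427 − 0.06556) / 0.09427 = 30.5 %.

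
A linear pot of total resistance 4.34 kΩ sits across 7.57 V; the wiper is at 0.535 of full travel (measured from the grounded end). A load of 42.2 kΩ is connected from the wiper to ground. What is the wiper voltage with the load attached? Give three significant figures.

The wiper splits the pot into (1−α)R = 2.018 kΩ above and αR = 2.322 kΩ below.
Lower section ‖ load = 2.201 kΩ.
V_wiper = 7.57 × 2.201/(2.018 + 2.201) = 3.95 V.

V ≈ 3.95 V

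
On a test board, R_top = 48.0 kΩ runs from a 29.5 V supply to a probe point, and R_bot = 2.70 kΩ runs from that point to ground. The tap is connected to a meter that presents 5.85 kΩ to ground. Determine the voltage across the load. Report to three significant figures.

The load sits in parallel with R_bot: R_bot‖R_L = (2.70 × 5.85) / (2.70 + 5.85) = 1.847 kΩ.
V_out = 29.5 × 1.847 / (48.0 + 1.847) = 29.5 × 1.847/49.85 = 1.09 V.

V_out ≈ 1.09 V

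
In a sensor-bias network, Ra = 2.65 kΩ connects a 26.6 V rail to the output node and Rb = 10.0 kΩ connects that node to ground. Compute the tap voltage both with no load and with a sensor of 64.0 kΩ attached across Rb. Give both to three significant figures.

Open-circuit: V = 26.6 × 10.0/(2.65 + 10.0) = 21.0 V.
With the load, Rb becomes Rb‖R_L = 8.649 kΩ, so V = 26.6 × 8.649/11.30 = 20.4 V.

Unloaded: 21.0 V; loaded: 20.4 V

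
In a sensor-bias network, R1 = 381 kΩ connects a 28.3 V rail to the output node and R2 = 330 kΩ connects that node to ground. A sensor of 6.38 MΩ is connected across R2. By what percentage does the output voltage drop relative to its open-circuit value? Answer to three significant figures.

The divider's output (Thévenin) resistance is R1‖R2 = 176.8 kΩ.
Fractional drop under load = R_th/(R_th + R_L) = 176.8 / (176.8 + 6380) = 0.02697.
So the output falls by 2.70 %.

2.70 %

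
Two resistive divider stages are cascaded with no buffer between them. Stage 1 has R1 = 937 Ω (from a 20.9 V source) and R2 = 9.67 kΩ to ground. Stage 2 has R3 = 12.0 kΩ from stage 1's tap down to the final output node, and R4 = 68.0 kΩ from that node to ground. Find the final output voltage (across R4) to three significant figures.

Stage 2 presents R3+R4 = 80000 Ω as a load on stage 1's tap.
Stage 1's lower leg becomes R2‖(R3+R4) = 8627 Ω, so V_mid = 20.9 × 8627/9564 = 18.85 V.
Stage 2 is itself unloaded: V_out = V_mid × R4/(R3+R4) = 18.85 × 68000/80000 = 16.0 V.

V_out ≈ 16.0 V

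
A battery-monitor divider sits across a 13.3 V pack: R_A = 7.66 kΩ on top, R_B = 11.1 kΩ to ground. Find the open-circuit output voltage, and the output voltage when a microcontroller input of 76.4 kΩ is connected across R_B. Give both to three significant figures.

Unloaded: 7.87 V; loaded: 7.43 V

Open-circuit: V = 13.3 × 11.1/(7.66 + 11.1) = 7.87 V.
With the load, R_B becomes R_B‖R_L = 9.692 kΩ, so V = 13.3 × 9.692/17.35 = 7.43 V.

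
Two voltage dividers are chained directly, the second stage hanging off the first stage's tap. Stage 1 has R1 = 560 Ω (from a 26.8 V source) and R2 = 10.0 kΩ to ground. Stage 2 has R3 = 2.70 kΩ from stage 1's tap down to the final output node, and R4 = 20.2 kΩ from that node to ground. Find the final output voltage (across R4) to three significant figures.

Stage 2 presents R3+R4 = 22900 Ω as a load on stage 1's tap.
Stage 1's lower leg becomes R2‖(R3+R4) = 6960 Ω, so V_mid = 26.8 × 6960/7520 = 24.80 V.
Stage 2 is itself unloaded: V_out = V_mid × R4/(R3+R4) = 24.80 × 20200/22900 = 21.9 V.

V_out ≈ 21.9 V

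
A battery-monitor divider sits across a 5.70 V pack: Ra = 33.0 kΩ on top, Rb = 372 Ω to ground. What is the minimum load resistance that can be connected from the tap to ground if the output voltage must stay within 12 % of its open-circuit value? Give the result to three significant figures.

Output resistance R_th = Ra‖Rb = (33000 × 372)/33370 = 367.9 Ω.
The fractional drop is R_th/(R_th + R_L); requiring this ≤ 0.120 gives R_L ≥ R_th(1/0.120 − 1) = 367.9 × 7.333 = 2.70 kΩ.

R_L(min) ≈ 2.70 kΩ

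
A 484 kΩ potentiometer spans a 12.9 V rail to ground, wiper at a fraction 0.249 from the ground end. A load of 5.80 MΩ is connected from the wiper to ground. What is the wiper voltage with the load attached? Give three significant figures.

The wiper splits the pot into (1−α)R = 363.5 kΩ above and αR = 120.5 kΩ below.
Lower section ‖ load = 118.1 kΩ.
V_wiper = 12.9 × 118.1/(363.5 + 118.1) = 3.16 V.

V ≈ 3.16 V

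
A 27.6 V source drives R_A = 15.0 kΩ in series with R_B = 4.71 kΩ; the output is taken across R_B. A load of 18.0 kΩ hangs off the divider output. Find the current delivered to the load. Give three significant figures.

I_L ≈ 0.306 mA

R_B‖R_L = 3.733 kΩ; V_out = 27.6 × 3.733/18.73 = 5.500 V.
I_L = V_out / R_L = 5.500 / 18.0 kΩ = 0.306 mA.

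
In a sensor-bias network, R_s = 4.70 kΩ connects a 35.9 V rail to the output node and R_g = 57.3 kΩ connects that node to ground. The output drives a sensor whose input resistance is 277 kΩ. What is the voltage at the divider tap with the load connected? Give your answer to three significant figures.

The load sits in parallel with R_g: R_g‖R_L = (57.3 × 277) / (57.3 + 277) = 47.48 kΩ.
V_out = 35.9 × 47.48 / (4.70 + 47.48) = 35.9 × 47.48/52.18 = 32.7 V.

V_out ≈ 32.7 V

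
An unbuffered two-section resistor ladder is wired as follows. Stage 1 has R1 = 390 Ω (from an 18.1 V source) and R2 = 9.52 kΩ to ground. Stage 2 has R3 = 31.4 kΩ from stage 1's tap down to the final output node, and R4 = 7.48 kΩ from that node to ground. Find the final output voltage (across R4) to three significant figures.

Stage 2 presents R3+R4 = 38880 Ω as a load on stage 1's tap.
Stage 1's lower leg becomes R2‖(R3+R4) = 7647 Ω, so V_mid = 18.1 × 7647/8037 = 17.22 V.
Stage 2 is itself unloaded: V_out = V_mid × R4/(R3+R4) = 17.22 × 7480/38880 = 3.31 V.

V_out ≈ 3.31 V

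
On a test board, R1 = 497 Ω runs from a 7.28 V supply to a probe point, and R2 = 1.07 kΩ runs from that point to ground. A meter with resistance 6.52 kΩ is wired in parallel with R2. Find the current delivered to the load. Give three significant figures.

I_L ≈ 0.725 mA

R2‖R_L = 919.2 Ω; V_out = 7.28 × 919.2/1416 = 4.725 V.
I_L = V_out / R_L = 4.725 / 6.52 kΩ = 0.725 mA.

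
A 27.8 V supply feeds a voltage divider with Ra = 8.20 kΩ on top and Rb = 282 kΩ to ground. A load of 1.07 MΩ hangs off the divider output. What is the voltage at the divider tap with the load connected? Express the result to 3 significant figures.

The load sits in parallel with Rb: Rb‖R_L = (282 × 1070) / (282 + 1070) = 223.2 kΩ.
V_out = 27.8 × 223.2 / (8.20 + 223.2) = 27.8 × 223.2/231.4 = 26.8 V.

V_out ≈ 26.8 V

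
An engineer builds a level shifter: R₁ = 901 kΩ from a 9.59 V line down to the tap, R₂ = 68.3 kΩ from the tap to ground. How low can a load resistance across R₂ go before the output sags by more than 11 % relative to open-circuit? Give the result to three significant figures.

Output resistance R_th = R₁‖R₂ = (901 × 68.3)/969.3 = 63.49 kΩ.
The fractional drop is R_th/(R_th + R_L); requiring this ≤ 0.110 gives R_L ≥ R_th(1/0.110 − 1) = 63.49 × 8.091 = 514 kΩ.

R_L(min) ≈ 514 kΩ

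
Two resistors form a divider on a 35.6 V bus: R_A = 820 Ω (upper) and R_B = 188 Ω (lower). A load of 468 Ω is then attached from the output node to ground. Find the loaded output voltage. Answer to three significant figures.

The load sits in parallel with R_B: R_B‖R_L = (188 × 468) / (188 + 468) = 134.1 Ω.
V_out = 35.6 × 134.1 / (820 + 134.1) = 35.6 × 134.1/954.1 = 5.00 V.
(Unloaded it would have been 6.64 V.)

V_out ≈ 5.00 V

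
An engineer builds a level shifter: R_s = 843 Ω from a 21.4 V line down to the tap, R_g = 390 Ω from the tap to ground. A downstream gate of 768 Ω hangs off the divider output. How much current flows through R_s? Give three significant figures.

R_g‖R_L = 258.7 Ω, so the source sees R_s + R_g‖R_L = 1102 Ω.
I = 21.4 V / 1102 Ω = 19.4 mA.

I ≈ 19.4 mA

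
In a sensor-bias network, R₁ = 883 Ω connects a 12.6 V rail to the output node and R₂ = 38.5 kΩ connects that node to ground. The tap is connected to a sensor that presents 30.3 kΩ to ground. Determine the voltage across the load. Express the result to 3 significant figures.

The load sits in parallel with R₂: R₂‖R_L = (38500 × 30300) / (38500 + 30300) = 16960 Ω.
V_out = 12.6 × 16960 / (883 + 16960) = 12.6 × 16960/17840 = 12.0 V.
(Unloaded it would have been 12.3 V.)

V_out ≈ 12.0 V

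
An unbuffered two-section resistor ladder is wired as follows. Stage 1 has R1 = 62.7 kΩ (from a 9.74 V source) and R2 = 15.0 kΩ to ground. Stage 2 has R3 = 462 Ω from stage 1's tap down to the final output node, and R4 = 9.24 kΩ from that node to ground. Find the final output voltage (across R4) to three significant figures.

Stage 2 presents R3+R4 = 9702 Ω as a load on stage 1's tap.
Stage 1's lower leg becomes R2‖(R3+R4) = 5891 Ω, so V_mid = 9.74 × 5891/68590 = 0.8366 V.
Stage 2 is itself unloaded: V_out = V_mid × R4/(R3+R4) = 0.8366 × 9240/9702 = 0.797 V.

V_out ≈ 0.797 V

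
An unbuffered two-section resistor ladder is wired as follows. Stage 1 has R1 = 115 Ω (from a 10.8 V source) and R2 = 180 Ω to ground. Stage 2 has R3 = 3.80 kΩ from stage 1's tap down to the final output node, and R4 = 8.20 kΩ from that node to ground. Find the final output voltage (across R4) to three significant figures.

V_out ≈ 4.48 V

Stage 2 presents R3+R4 = 12000 Ω as a load on stage 1's tap.
Stage 1's lower leg becomes R2‖(R3+R4) = 177.3 Ω, so V_mid = 10.8 × 177.3/292.3 = 6.552 V.
Stage 2 is itself unloaded: V_out = V_mid × R4/(R3+R4) = 6.552 × 8200/12000 = 4.48 V.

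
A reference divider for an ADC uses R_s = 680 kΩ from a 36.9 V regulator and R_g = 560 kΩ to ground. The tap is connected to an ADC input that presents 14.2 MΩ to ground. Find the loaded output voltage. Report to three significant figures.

The load sits in parallel with R_g: R_g‖R_L = (560 × 14200) / (560 + 14200) = 538.8 kΩ.
V_out = 36.9 × 538.8 / (680 + 538.8) = 36.9 × 538.8/1219 = 16.3 V.

V_out ≈ 16.3 V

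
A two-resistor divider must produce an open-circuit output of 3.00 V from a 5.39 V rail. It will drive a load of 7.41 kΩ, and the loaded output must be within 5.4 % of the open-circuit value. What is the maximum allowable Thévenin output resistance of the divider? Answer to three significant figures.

Loading drop = R_th/(R_th + R_L) ≤ 0.0540, so R_th ≤ R_L · ε/(1−ε) = 7.41 kΩ × 0.0540/0.9460 = 423 Ω.

R_th ≤ 423 Ω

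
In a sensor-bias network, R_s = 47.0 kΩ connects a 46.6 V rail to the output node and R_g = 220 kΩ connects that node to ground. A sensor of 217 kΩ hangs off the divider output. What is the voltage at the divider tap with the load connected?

V_out ≈ 32.6 V

The load sits in parallel with R_g: R_g‖R_L = (220 × 217) / (220 + 217) = 109.2 kΩ.
V_out = 46.6 × 109.2 / (47.0 + 109.2) = 46.6 × 109.2/156.2 = 32.6 V.
(Unloaded it would have been 38.4 V.)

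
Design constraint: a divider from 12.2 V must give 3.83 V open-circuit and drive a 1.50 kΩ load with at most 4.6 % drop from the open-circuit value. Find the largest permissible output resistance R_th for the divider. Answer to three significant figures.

R_th ≤ 72.3 Ω

Loading drop = R_th/(R_th + R_L) ≤ 0.0460, so R_th ≤ R_L · ε/(1−ε) = 1.50 kΩ × 0.0460/0.9540 = 72.3 Ω.
(Any R1, R2 with R2/(R1+R2) = 0.314 and R1‖R2 ≤ 72.3 Ω will meet the spec.)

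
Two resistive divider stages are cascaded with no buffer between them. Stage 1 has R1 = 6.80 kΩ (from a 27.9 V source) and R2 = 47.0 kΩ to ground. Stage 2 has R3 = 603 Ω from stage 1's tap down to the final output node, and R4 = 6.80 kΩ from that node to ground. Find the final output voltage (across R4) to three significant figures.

V_out ≈ 12.4 V

Stage 2 presents R3+R4 = 7403 Ω as a load on stage 1's tap.
Stage 1's lower leg becomes R2‖(R3+R4) = 6396 Ω, so V_mid = 27.9 × 6396/13200 = 13.52 V.
Stage 2 is itself unloaded: V_out = V_mid × R4/(R3+R4) = 13.52 × 6800/7403 = 12.4 V.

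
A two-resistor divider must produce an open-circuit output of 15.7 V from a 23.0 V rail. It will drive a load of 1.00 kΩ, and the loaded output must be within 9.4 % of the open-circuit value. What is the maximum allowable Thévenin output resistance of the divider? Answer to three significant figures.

Loading drop = R_th/(R_th + R_L) ≤ 0.0940, so R_th ≤ R_L · ε/(1−ε) = 1.00 kΩ × 0.0940/0.9060 = 104 Ω.
(Any R1, R2 with R2/(R1+R2) = 0.683 and R1‖R2 ≤ 104 Ω will meet the spec.)

R_th ≤ 104 Ω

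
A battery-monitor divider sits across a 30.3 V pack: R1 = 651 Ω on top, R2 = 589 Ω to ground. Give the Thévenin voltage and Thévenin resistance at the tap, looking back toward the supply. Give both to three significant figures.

V_th = 14.4 V, R_th = 309 Ω

V_th is the open-circuit tap voltage: 30.3 × 589/(651 + 589) = 14.4 V.
With the supply zeroed, R1 and R2 appear in parallel from the tap: R_th = R1‖R2 = (651 × 589)/1240 = 309 Ω.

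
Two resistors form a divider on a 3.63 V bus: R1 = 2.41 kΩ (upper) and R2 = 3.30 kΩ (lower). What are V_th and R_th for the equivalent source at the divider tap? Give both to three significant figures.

V_th is the open-circuit tap voltage: 3.63 × 3.30/(2.41 + 3.30) = 2.10 V.
With the supply zeroed, R1 and R2 appear in parallel from the tap: R_th = R1‖R2 = (2.41 × 3.30)/5.710 = 1.39 kΩ.

V_th = 2.10 V, R_th = 1.39 kΩ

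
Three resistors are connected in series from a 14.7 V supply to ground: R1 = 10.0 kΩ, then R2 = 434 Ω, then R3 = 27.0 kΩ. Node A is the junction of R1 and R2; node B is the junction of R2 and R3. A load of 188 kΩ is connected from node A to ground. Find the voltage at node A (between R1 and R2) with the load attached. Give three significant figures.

Below node A the series string R2+R3 = 27430 Ω sits in parallel with the 188000 Ω load: 23940 Ω.
V_A = 14.7 × 23940/(10000 + 23940) = 10.4 V.

V ≈ 10.4 V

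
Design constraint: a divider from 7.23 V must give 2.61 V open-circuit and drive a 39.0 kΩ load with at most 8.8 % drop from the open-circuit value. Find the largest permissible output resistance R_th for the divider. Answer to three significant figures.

Loading drop = R_th/(R_th + R_L) ≤ 0.0880, so R_th ≤ R_L · ε/(1−ε) = 39.0 kΩ × 0.0880/0.9120 = 3.76 kΩ.

R_th ≤ 3.76 kΩ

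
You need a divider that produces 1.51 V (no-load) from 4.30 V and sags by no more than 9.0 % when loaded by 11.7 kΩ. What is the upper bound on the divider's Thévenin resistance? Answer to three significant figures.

R_th ≤ 1.16 kΩ

Loading drop = R_th/(R_th + R_L) ≤ 0.0900, so R_th ≤ R_L · ε/(1−ε) = 11.7 kΩ × 0.0900/0.9100 = 1.16 kΩ.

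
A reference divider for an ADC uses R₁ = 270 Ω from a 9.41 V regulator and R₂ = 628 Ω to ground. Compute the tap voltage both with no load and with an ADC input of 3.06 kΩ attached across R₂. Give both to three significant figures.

Open-circuit: V = 9.41 × 628/(270 + 628) = 6.58 V.
With the load, R₂ becomes R₂‖R_L = 521.1 Ω, so V = 9.41 × 521.1/791.1 = 6.20 V.

Unloaded: 6.58 V; loaded: 6.20 V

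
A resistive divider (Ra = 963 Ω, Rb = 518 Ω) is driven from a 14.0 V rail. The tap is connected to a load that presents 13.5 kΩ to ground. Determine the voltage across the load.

V_out ≈ 4.78 V

The load sits in parallel with Rb: Rb‖R_L = (518 × 13500) / (518 + 13500) = 498.9 Ω.
V_out = 14.0 × 498.9 / (963 + 498.9) = 14.0 × 498.9/1462 = 4.78 V.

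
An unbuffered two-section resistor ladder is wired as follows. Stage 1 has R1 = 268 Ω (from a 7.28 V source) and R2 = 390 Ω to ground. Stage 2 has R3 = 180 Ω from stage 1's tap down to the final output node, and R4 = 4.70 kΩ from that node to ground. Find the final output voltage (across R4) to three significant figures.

Stage 2 presents R3+R4 = 4880 Ω as a load on stage 1's tap.
Stage 1's lower leg becomes R2‖(R3+R4) = 361.1 Ω, so V_mid = 7.28 × 361.1/629.1 = 4.179 V.
Stage 2 is itself unloaded: V_out = V_mid × R4/(R3+R4) = 4.179 × 4700/4880 = 4.02 V.

V_out ≈ 4.02 V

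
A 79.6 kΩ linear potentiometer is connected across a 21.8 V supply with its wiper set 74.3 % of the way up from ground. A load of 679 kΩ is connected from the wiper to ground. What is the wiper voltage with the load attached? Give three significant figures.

V ≈ 15.8 V

The wiper splits the pot into (1−α)R = 20.46 kΩ above and αR = 59.14 kΩ below.
Lower section ‖ load = 54.40 kΩ.
V_wiper = 21.8 × 54.40/(20.46 + 54.40) = 15.8 V.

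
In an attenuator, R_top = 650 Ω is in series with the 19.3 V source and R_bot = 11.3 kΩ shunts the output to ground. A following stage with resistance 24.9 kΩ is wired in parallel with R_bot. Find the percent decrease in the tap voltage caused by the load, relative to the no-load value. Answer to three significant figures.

2.41 %

The divider's output (Thévenin) resistance is R_top‖R_bot = 614.6 Ω.
Fractional drop under load = R_th/(R_th + R_L) = 614.6 / (614.6 + 24900) = 0.02409.
So the output falls by 2.41 %.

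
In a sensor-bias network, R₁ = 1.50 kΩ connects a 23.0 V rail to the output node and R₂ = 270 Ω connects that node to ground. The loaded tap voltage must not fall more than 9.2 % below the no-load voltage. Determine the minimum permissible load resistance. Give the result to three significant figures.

R_L(min) ≈ 2.26 kΩ

Output resistance R_th = R₁‖R₂ = (1500 × 270)/1770 = 228.8 Ω.
The fractional drop is R_th/(R_th + R_L); requiring this ≤ 0.0920 gives R_L ≥ R_th(1/0.0920 − 1) = 228.8 × 9.870 = 2.26 kΩ.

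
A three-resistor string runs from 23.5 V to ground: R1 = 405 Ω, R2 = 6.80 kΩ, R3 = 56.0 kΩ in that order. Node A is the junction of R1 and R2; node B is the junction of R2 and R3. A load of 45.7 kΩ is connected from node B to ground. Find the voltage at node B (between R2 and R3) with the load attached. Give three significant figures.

At node B, R3 is in parallel with the load: R3‖R_L = 25160 Ω.
Below node A the resistance is R2 + (R3‖R_L) = 31960 Ω, so V_A = 23.5 × 31960/32370 = 23.21 V.
Then V_B = V_A × (R3‖R_L)/(R2 + R3‖R_L) = 23.21 × 25160/31960 = 18.3 V.

V ≈ 18.3 V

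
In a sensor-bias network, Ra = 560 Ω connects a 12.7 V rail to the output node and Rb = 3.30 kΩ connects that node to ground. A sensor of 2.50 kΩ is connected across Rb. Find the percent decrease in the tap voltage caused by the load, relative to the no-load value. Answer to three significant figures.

The divider's output (Thévenin) resistance is Ra‖Rb = 478.8 Ω.
Fractional drop under load = R_th/(R_th + R_L) = 478.8 / (478.8 + 2500) = 0.1607.
So the output falls by 16.1 %.

16.1 %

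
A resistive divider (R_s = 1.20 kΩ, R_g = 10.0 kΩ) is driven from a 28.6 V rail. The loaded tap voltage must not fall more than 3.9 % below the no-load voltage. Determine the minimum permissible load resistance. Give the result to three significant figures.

Output resistance R_th = R_s‖R_g = (1.20 × 10.0)/11.20 = 1.071 kΩ.
The fractional drop is R_th/(R_th + R_L); requiring this ≤ 0.0390 gives R_L ≥ R_th(1/0.0390 − 1) = 1.071 × 24.64 = 26.4 kΩ.

R_L(min) ≈ 26.4 kΩ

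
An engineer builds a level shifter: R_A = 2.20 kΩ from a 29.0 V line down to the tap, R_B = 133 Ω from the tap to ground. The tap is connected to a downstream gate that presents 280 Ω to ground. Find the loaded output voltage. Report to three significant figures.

V_out ≈ 1.14 V

The load sits in parallel with R_B: R_B‖R_L = (133 × 280) / (133 + 280) = 90.17 Ω.
V_out = 29.0 × 90.17 / (2200 + 90.17) = 29.0 × 90.17/2290 = 1.14 V.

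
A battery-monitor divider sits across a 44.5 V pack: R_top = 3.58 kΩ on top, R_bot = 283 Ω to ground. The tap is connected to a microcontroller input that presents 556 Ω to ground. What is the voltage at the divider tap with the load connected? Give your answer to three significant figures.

The load sits in parallel with R_bot: R_bot‖R_L = (283 × 556) / (283 + 556) = 187.5 Ω.
V_out = 44.5 × 187.5 / (3580 + 187.5) = 44.5 × 187.5/3768 = 2.22 V.

V_out ≈ 2.22 V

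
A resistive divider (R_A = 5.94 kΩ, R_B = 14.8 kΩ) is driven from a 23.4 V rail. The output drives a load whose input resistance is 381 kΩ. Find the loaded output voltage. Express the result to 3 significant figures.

V_out ≈ 16.5 V

The load sits in parallel with R_B: R_B‖R_L = (14.8 × 381) / (14.8 + 381) = 14.25 kΩ.
V_out = 23.4 × 14.25 / (5.94 + 14.25) = 23.4 × 14.25/20.19 = 16.5 V.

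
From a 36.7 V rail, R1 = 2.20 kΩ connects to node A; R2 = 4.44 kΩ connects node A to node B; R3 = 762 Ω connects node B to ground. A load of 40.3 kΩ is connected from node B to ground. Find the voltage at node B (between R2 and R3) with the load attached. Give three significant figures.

V ≈ 3.72 V

At node B, R3 is in parallel with the load: R3‖R_L = 747.9 Ω.
Below node A the resistance is R2 + (R3‖R_L) = 5188 Ω, so V_A = 36.7 × 5188/7388 = 25.77 V.
Then V_B = V_A × (R3‖R_L)/(R2 + R3‖R_L) = 25.77 × 747.9/5188 = 3.72 V.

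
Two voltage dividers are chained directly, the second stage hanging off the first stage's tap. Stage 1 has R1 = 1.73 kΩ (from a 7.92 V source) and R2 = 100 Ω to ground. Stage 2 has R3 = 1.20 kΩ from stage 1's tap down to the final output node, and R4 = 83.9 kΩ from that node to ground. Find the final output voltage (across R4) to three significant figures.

Stage 2 presents R3+R4 = 85100 Ω as a load on stage 1's tap.
Stage 1's lower leg becomes R2‖(R3+R4) = 99.88 Ω, so V_mid = 7.92 × 99.88/1830 = 0.4323 V.
Stage 2 is itself unloaded: V_out = V_mid × R4/(R3+R4) = 0.4323 × 83900/85100 = 0.426 V.

V_out ≈ 0.426 V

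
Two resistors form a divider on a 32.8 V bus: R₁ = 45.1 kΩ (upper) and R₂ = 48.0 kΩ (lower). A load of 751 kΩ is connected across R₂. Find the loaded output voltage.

The load sits in parallel with R₂: R₂‖R_L = (48.0 × 751) / (48.0 + 751) = 45.12 kΩ.
V_out = 32.8 × 45.12 / (45.1 + 45.12) = 32.8 × 45.12/90.22 = 16.4 V.
(Unloaded it would have been 16.9 V.)

V_out ≈ 16.4 V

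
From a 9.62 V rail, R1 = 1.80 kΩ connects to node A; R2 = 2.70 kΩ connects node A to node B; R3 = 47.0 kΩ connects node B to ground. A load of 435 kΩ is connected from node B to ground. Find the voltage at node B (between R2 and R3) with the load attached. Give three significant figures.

At node B, R3 is in parallel with the load: R3‖R_L = 42.42 kΩ.
Below node A the resistance is R2 + (R3‖R_L) = 45.12 kΩ, so V_A = 9.62 × 45.12/46.92 = 9.251 V.
Then V_B = V_A × (R3‖R_L)/(R2 + R3‖R_L) = 9.251 × 42.42/45.12 = 8.70 V.

V ≈ 8.70 V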